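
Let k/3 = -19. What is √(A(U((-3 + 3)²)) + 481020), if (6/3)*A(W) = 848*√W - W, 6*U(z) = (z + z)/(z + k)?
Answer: 2*√120255 ≈ 693.56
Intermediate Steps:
k = -57 (k = 3*(-19) = -57)
U(z) = z/(3*(-57 + z)) (U(z) = ((z + z)/(z - 57))/6 = ((2*z)/(-57 + z))/6 = (2*z/(-57 + z))/6 = z/(3*(-57 + z)))
A(W) = 424*√W - W/2 (A(W) = (848*√W - W)/2 = (-W + 848*√W)/2 = 424*√W - W/2)
√(A(U((-3 + 3)²)) + 481020) = √((424*√((-3 + 3)²/(3*(-57 + (-3 + 3)²))) - (-3 + 3)²/(6*(-57 + (-3 + 3)²))) + 481020) = √((424*√((⅓)*0²/(-57 + 0²)) - 0²/(6*(-57 + 0²))) + 481020) = √((424*√((⅓)*0/(-57 + 0)) - 0/(6*(-57 + 0))) + 481020) = √((424*√((⅓)*0/(-57)) - 0/(6*(-57))) + 481020) = √((424*√((⅓)*0*(-1/57)) - 0*(-1)/(6*57)) + 481020) = √((424*√0 - ½*0) + 481020) = √((424*0 + 0) + 481020) = √((0 + 0) + 481020) = √(0 + 481020) = √481020 = 2*√120255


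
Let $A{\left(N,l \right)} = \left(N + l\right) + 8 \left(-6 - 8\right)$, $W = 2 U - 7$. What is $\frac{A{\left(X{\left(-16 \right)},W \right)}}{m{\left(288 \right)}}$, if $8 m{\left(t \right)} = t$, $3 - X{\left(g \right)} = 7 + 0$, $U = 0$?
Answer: $- \frac{41}{12} \approx -3.4167$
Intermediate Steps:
$X{\left(g \right)} = -4$ ($X{\left(g \right)} = 3 - \left(7 + 0\right) = 3 - 7 = -4$)
$W = -7$ ($W = 2 \cdot 0 - 7 = 0 - 7 = -7$)
$A{\left(N,l \right)} = -112 + N + l$ ($A{\left(N,l \right)} = \left(N + l\right) + 8 \left(-14\right) = \left(N + l\right) - 112 = -112 + N + l$)
$m{\left(t \right)} = \frac{t}{8}$
$\frac{A{\left(X{\left(-16 \right)},W \right)}}{m{\left(288 \right)}} = \frac{-112 - 4 - 7}{\frac{1}{8} \cdot 288} = - \frac{123}{36} = \left(-123\right) \frac{1}{36} = - \frac{41}{12}$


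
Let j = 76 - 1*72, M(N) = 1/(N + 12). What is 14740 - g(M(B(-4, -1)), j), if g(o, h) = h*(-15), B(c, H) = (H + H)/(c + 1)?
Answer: 14800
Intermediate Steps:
B(c, H) = 2*H/(1 + c) (B(c, H) = (2*H)/(1 + c) = 2*H/(1 + c))
M(N) = 1/(12 + N)
j = 4 (j = 76 - 72 = 4)
g(o, h) = -15*h
14740 - g(M(B(-4, -1)), j) = 14740 - (-15)*4 = 14740 - 1*(-60) = 14740 + 60 = 14800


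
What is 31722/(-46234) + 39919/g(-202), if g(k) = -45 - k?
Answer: 920317346/3629369 ≈ 253.57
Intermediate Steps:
31722/(-46234) + 39919/g(-202) = 31722/(-46234) + 39919/(-45 - 1*(-202)) = 31722*(-1/46234) + 39919/(-45 + 202) = -15861/23117 + 39919/157 = 920317346/3629369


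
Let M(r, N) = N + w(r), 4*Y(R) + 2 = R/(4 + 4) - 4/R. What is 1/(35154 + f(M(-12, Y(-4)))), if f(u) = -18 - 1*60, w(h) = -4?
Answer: 1/35076 ≈ 2.8510e-5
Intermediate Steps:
Y(R) = -½ - 1/R + R/32 (Y(R) = -½ + (R/(4 + 4) - 4/R)/4 = -½ + (R/8 - 4/R)/4 = -½ + (-4/R + R/8)/4 = -½ + (-1/R + R/32) = -½ - 1/R + R/32)
M(r, N) = -4 + N (M(r, N) = N - 4 = -4 + N)
f(u) = -78 (f(u) = -18 - 60 = -78)
1/(35154 + f(M(-12, Y(-4)))) = 1/(35154 - 78) = 1/35076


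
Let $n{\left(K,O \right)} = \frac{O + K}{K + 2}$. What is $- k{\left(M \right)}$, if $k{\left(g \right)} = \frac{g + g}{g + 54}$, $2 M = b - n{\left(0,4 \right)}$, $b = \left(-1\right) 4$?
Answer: $\frac{2}{17} \approx 0.11765$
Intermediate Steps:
$n{\left(K,O \right)} = \frac{K + O}{2 + K}$
$b = -4$
$M = -3$ ($M = \frac{-4 - \frac{0 + 4}{2 + 0}}{2} = \frac{-4 - \frac{1}{2} \cdot 4}{2} = \frac{-4 - 2}{2} = \frac{1}{2} \left(-6\right) = -3$)
$k{\left(g \right)} = \frac{2 g}{54 + g}$
$- k{\left(M \right)} = - \frac{2 \left(-3\right)}{54 - 3} = - \frac{2 \left(-3\right)}{51} = \left(-1\right) \left(- \frac{2}{17}\right) = \frac{2}{17}$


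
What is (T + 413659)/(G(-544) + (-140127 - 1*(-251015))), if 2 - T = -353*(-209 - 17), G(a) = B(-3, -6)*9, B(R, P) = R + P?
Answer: 333883/110807 ≈ 3.0132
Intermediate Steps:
B(R, P) = P + R
G(a) = -81 (G(a) = (-6 - 3)*9 = -9*9 = -81)
T = -79776 (T = 2 - (-353)*(-209 - 17) = 2 - (-353)*(-226) = 2 - 1*79778 = 2 - 79778 = -79776)
(T + 413659)/(G(-544) + (-140127 - 1*(-251015))) = (-79776 + 413659)/(-81 + (-140127 - 1*(-251015))) = 333883/(-81 + (-140127 + 251015)) = 333883/(-81 + 110888) = 333883/110807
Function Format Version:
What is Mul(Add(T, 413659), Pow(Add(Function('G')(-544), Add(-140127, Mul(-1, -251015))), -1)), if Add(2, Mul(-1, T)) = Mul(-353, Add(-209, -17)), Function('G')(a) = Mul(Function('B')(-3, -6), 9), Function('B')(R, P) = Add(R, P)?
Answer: Rational(333883, 110807) ≈ 3.0132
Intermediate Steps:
Function('B')(R, P) = Add(P, R)
Function('G')(a) = -81 (Function('G')(a) = Mul(Add(-6, -3), 9) = Mul(-9, 9) = -81)
T = -79776 (T = Add(2, Mul(-1, Mul(-353, Add(-209, -17)))) = Add(2, Mul(-1, Mul(-353, -226))) = Add(2, Mul(-1, 79778)) = Add(2, -79778) = -79776)
Mul(Add(T, 413659), Pow(Add(Function('G')(-544), Add(-140127, Mul(-1, -251015))), -1)) = Mul(Add(-79776, 413659), Pow(Add(-81, Add(-140127, Mul(-1, -251015))), -1)) = Mul(333883, Pow(Add(-81, Add(-140127, 251015)), -1)) = Mul(333883, Pow(Add(-81, 110888), -1)) = Mul(333883, Pow(110807, -1)) = Mul(333883, Rational(1, 110807)) = Rational(333883, 110807)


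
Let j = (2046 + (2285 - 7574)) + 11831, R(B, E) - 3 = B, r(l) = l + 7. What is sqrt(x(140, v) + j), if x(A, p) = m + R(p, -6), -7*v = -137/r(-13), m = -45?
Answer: sqrt(15069390)/42 ≈ 92.427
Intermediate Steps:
r(l) = 7 + l
R(B, E) = 3 + B
v = -137/42 (v = -(-137)/(7*(7 - 13)) = -(-137)/(7*(-6)) = -(-137)*(-1)/(7*6) = -1/7*137/6 = -137/42 ≈ -3.2619)
j = 8588 (j = (2046 - 5289) + 11831 = -3243 + 11831 = 8588)
x(A, p) = -42 + p (x(A, p) = -45 + (3 + p) = -42 + p)
sqrt(x(140, v) + j) = sqrt((-42 - 137/42) + 8588) = sqrt(-1901/42 + 8588) = sqrt(358795/42) = sqrt(15069390)/42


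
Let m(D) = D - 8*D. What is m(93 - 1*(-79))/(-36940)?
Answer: 301/9235 ≈ 0.032593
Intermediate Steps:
m(D) = -7*D
m(93 - 1*(-79))/(-36940) = -7*(93 - 1*(-79))/(-36940) = -7*(93 + 79)*(-1/36940) = -7*172*(-1/36940) = -1204*(-1/36940) = 301/9235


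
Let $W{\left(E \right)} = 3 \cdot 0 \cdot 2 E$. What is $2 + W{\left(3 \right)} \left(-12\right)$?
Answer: $2$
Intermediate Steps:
$W{\left(E \right)} = 0$ ($W{\left(E \right)} = 0 \cdot 2 E = 0 E = 0$)
$2 + W{\left(3 \right)} \left(-12\right) = 2 + 0 \left(-12\right) = 2 + 0 = 2$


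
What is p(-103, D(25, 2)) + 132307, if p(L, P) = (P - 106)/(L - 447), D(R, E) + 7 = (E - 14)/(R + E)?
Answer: 654920671/4950 ≈ 1.3231e+5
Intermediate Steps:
D(R, E) = -7 + (-14 + E)/(E + R) (D(R, E) = -7 + (E - 14)/(R + E) = -7 + (-14 + E)/(E + R))
p(L, P) = (-106 + P)/(-447 + L)
p(-103, D(25, 2)) + 132307 = (-106 + (-14 - 7*25 - 6*2)/(2 + 25))/(-447 - 103) + 132307 = (-106 + (-14 - 175 - 12)/27)/(-550) + 132307 = -(-106 + (1/27)*(-201))/550 + 132307 = -(-106 - 67/9)/550 + 132307 = -1/550*(-1021/9) + 132307 = 1021/4950 + 132307 = 654920671/4950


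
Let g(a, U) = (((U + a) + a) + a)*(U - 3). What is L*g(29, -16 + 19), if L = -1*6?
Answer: 0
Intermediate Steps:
L = -6
g(a, U) = (-3 + U)*(U + 3*a) (g(a, U) = ((U + 2*a) + a)*(-3 + U) = (U + 3*a)*(-3 + U) = (-3 + U)*(U + 3*a))
L*g(29, -16 + 19) = -6*((-16 + 19)**2 - 9*29 - 3*(-16 + 19) + 3*(-16 + 19)*29) = -6*(3**2 - 261 - 3*3 + 3*3*29) = -6*(9 - 261 - 9 + 261) = -6*0 = 0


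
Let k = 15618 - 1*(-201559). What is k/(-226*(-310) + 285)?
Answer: 217177/70345 ≈ 3.0873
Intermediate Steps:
k = 217177 (k = 15618 + 201559 = 217177)
k/(-226*(-310) + 285) = 217177/(-226*(-310) + 285) = 217177/(70060 + 285) = 217177/70345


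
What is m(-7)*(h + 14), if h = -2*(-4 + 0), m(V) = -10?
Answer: -220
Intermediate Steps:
h = 8 (h = -2*(-4) = 8)
m(-7)*(h + 14) = -10*(8 + 14) = -10*22 = -220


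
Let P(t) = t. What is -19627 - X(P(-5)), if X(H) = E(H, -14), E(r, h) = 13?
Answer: -19640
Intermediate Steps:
X(H) = 13
-19627 - X(P(-5)) = -19627 - 1*13 = -19627 - 13 = -19640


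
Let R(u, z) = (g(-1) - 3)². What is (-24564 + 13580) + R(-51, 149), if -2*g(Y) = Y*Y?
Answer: -43887/4 ≈ -10972.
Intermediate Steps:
g(Y) = -Y²/2 (g(Y) = -Y*Y/2 = -Y²/2)
R(u, z) = 49/4 (R(u, z) = (-½*(-1)² - 3)² = (-½*1 - 3)² = (-½ - 3)² = (-7/2)² = 49/4)
(-24564 + 13580) + R(-51, 149) = (-24564 + 13580) + 49/4 = -10984 + 49/4 = -43887/4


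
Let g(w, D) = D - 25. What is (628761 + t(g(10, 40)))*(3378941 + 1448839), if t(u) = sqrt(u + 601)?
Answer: 3035519780580 + 9655560*sqrt(154) ≈ 3.0356e+12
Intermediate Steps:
g(w, D) = -25 + D
t(u) = sqrt(601 + u)
(628761 + t(g(10, 40)))*(3378941 + 1448839) = (628761 + sqrt(601 + (-25 + 40)))*(3378941 + 1448839) = (628761 + sqrt(601 + 15))*4827780 = (628761 + sqrt(616))*4827780 = (628761 + 2*sqrt(154))*4827780 = 3035519780580 + 9655560*sqrt(154)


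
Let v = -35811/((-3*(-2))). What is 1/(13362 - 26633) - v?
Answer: 158415925/26542 ≈ 5968.5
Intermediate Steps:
v = -11937/2 (v = -35811/6 = -35811*⅙ = -11937/2 ≈ -5968.5)
1/(13362 - 26633) - v = 1/(13362 - 26633) - 1*(-11937/2) = 1/(-13271) + 11937/2 = -1/13271 + 11937/2 = 158415925/26542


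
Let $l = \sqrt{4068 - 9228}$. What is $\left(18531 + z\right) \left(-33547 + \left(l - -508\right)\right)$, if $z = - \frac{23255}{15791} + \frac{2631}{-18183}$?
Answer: $- \frac{58592463889614741}{95709251} + \frac{3546866666038 i \sqrt{1290}}{95709251} \approx -6.1219 \cdot 10^{8} + 1.331 \cdot 10^{6} i$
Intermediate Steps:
$l = 2 i \sqrt{1290}$ ($l = \sqrt{-5160} = 2 i \sqrt{1290} \approx 71.833 i$)
$z = - \frac{154797262}{95709251}$ ($z = \left(-23255\right) \frac{1}{15791} + 2631 \left(- \frac{1}{18183}\right) = - \frac{23255}{15791} - \frac{877}{6061} = - \frac{154797262}{95709251} \approx -1.6174$)
$\left(18531 + z\right) \left(-33547 + \left(l - -508\right)\right) = \left(18531 - \frac{154797262}{95709251}\right) \left(-33547 + \left(2 i \sqrt{1290} - -508\right)\right) = \frac{1773433333019 \left(-33547 + \left(2 i \sqrt{1290} + 508\right)\right)}{95709251} = \frac{1773433333019 \left(-33547 + \left(508 + 2 i \sqrt{1290}\right)\right)}{95709251} = \frac{1773433333019 \left(-33039 + 2 i \sqrt{1290}\right)}{95709251} = - \frac{58592463889614741}{95709251} + \frac{3546866666038 i \sqrt{1290}}{95709251}$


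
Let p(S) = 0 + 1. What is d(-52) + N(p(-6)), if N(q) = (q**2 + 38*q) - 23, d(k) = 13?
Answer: 29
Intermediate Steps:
p(S) = 1
N(q) = -23 + q**2 + 38*q
d(-52) + N(p(-6)) = 13 + (-23 + 1**2 + 38*1) = 13 + (-23 + 1 + 38) = 13 + 16 = 29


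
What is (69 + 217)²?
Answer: 81796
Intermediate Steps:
(69 + 217)² = 286² = 81796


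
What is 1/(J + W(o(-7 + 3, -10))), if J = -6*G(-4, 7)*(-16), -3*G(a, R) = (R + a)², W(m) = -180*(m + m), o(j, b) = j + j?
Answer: 1/2592 ≈ 0.00038580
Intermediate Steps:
o(j, b) = 2*j
W(m) = -360*m
G(a, R) = -(R + a)²/3
J = -288 (J = -(-2)*(7 - 4)²*(-16) = -(-2)*3²*(-16) = -(-2)*9*(-16) = -6*(-3)*(-16) = 18*(-16) = -288)
1/(J + W(o(-7 + 3, -10))) = 1/(-288 - 720*(-7 + 3)) = 1/(-288 - 720*(-4)) = 1/(-288 - 360*(-8)) = 1/(-288 + 2880) = 1/2592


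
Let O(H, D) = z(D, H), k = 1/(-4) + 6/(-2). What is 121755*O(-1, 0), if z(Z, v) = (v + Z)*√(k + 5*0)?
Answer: -121755*I*√13/2 ≈ -2.195e+5*I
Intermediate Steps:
k = -13/4 (k = 1*(-¼) + 6*(-½) = -¼ - 3 = -13/4 ≈ -3.2500)
z(Z, v) = I*√13*(Z + v)/2 (z(Z, v) = (v + Z)*√(-13/4 + 5*0) = (Z + v)*√(-13/4 + 0) = (Z + v)*√(-13/4) = (Z + v)*(I*√13/2) = I*√13*(Z + v)/2)
O(H, D) = I*√13*(D + H)/2
121755*O(-1, 0) = 121755*(I*√13*(0 - 1)/2) = 121755*((½)*I*√13*(-1)) = 121755*(-I*√13/2) = -121755*I*√13/2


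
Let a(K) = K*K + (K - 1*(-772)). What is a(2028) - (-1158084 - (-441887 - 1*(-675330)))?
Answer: 5507111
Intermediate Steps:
a(K) = 772 + K + K² (a(K) = K² + (K + 772) = K² + (772 + K) = 772 + K + K²)
a(2028) - (-1158084 - (-441887 - 1*(-675330))) = (772 + 2028 + 2028²) - (-1158084 - (-441887 - 1*(-675330))) = (772 + 2028 + 4112784) - (-1158084 - (-441887 + 675330)) = 4115584 - (-1158084 - 1*233443) = 4115584 - (-1158084 - 233443) = 4115584 - 1*(-1391527) = 4115584 + 1391527 = 5507111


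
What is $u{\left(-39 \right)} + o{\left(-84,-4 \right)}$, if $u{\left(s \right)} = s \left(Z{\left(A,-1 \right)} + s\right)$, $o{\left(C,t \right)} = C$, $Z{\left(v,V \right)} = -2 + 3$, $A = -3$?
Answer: $1398$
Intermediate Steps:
$Z{\left(v,V \right)} = 1$
$u{\left(s \right)} = s \left(1 + s\right)$
$u{\left(-39 \right)} + o{\left(-84,-4 \right)} = - 39 \left(1 - 39\right) - 84 = \left(-39\right) \left(-38\right) - 84 = 1482 - 84 = 1398$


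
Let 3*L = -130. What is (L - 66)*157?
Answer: -51496/3 ≈ -17165.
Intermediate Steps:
L = -130/3 (L = (1/3)*(-130) = -130/3 ≈ -43.333)
(L - 66)*157 = (-130/3 - 66)*157 = -328/3*157 = -51496/3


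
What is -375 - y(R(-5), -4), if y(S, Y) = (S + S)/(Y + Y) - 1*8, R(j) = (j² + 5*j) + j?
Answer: -1473/4 ≈ -368.25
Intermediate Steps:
R(j) = j² + 6*j
y(S, Y) = -8 + S/Y (y(S, Y) = (2*S)/((2*Y)) - 8 = (2*S)*(1/(2*Y)) - 8 = S/Y - 8 = -8 + S/Y)
-375 - y(R(-5), -4) = -375 - (-8 - 5*(6 - 5)/(-4)) = -375 - (-8 - 5*1*(-¼)) = -375 - (-8 - 5*(-¼)) = -375 - (-8 + 5/4) = -375 - 1*(-27/4) = -375 + 27/4 = -1473/4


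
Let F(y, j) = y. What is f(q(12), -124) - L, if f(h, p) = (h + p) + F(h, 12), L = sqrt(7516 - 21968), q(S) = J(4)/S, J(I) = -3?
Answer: -249/2 - 2*I*sqrt(3613) ≈ -124.5 - 120.22*I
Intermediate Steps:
q(S) = -3/S
L = 2*I*sqrt(3613) (L = sqrt(-14452) = 2*I*sqrt(3613) ≈ 120.22*I)
f(h, p) = p + 2*h (f(h, p) = (h + p) + h = p + 2*h)
f(q(12), -124) - L = (-124 + 2*(-3/12)) - 2*I*sqrt(3613) = (-124 + 2*(-3*1/12)) - 2*I*sqrt(3613) = (-124 + 2*(-1/4)) - 2*I*sqrt(3613) = (-124 - 1/2) - 2*I*sqrt(3613) = -249/2 - 2*I*sqrt(3613)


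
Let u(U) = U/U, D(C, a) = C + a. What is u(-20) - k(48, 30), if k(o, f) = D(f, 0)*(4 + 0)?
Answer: -119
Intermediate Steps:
k(o, f) = 4*f (k(o, f) = (f + 0)*(4 + 0) = f*4 = 4*f)
u(U) = 1
u(-20) - k(48, 30) = 1 - 4*30 = 1 - 1*120 = 1 - 120 = -119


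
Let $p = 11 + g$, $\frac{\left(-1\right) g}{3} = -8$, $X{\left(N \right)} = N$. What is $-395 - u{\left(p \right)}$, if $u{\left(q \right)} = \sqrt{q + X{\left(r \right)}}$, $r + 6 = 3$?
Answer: $-395 - 4 \sqrt{2} \approx -400.66$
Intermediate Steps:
$r = -3$ ($r = -6 + 3 = -3$)
$g = 24$ ($g = \left(-3\right) \left(-8\right) = 24$)
$p = 35$ ($p = 11 + 24 = 35$)
$u{\left(q \right)} = \sqrt{-3 + q}$ ($u{\left(q \right)} = \sqrt{q - 3} = \sqrt{-3 + q}$)
$-395 - u{\left(p \right)} = -395 - \sqrt{-3 + 35} = -395 - \sqrt{32} = -395 - 4 \sqrt{2}$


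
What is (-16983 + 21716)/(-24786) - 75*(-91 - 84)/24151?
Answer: 211009567/598606686 ≈ 0.35250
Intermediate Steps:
(-16983 + 21716)/(-24786) - 75*(-91 - 84)/24151 = 4733*(-1/24786) - 75*(-175)*(1/24151) = -4733/24786 + 13125*(1/24151) = -4733/24786 + 13125/24151 = 211009567/598606686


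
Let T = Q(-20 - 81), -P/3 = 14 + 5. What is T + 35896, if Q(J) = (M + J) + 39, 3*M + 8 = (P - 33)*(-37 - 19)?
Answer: 112534/3 ≈ 37511.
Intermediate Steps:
P = -57 (P = -3*(14 + 5) = -3*19 = -57)
M = 5032/3 (M = -8/3 + ((-57 - 33)*(-37 - 19))/3 = -8/3 + (-90*(-56))/3 = -8/3 + (1/3)*5040 = -8/3 + 1680 = 5032/3 ≈ 1677.3)
Q(J) = 5149/3 + J (Q(J) = (5032/3 + J) + 39 = 5149/3 + J)
T = 4846/3 (T = 5149/3 + (-20 - 81) = 5149/3 - 101 = 4846/3 ≈ 1615.3)
T + 35896 = 4846/3 + 35896 = 112534/3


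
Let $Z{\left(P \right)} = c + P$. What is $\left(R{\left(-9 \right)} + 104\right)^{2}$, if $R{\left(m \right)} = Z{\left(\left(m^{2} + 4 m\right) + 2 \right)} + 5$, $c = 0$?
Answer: $24336$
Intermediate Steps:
$Z{\left(P \right)} = P$ ($Z{\left(P \right)} = 0 + P = P$)
$R{\left(m \right)} = 7 + m^{2} + 4 m$ ($R{\left(m \right)} = \left(\left(m^{2} + 4 m\right) + 2\right) + 5 = \left(2 + m^{2} + 4 m\right) + 5 = 7 + m^{2} + 4 m$)
$\left(R{\left(-9 \right)} + 104\right)^{2} = \left(\left(7 + \left(-9\right)^{2} + 4 \left(-9\right)\right) + 104\right)^{2} = \left(\left(7 + 81 - 36\right) + 104\right)^{2} = \left(52 + 104\right)^{2} = 156^{2} = 24336$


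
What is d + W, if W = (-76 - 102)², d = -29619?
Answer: 2065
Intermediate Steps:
W = 31684 (W = (-178)² = 31684)
d + W = -29619 + 31684 = 2065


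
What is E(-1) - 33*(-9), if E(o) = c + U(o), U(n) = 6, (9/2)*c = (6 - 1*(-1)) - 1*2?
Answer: 2737/9 ≈ 304.11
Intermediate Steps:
c = 10/9 (c = 2*((6 - 1*(-1)) - 1*2)/9 = 2*((6 + 1) - 2)/9 = 2*(7 - 2)/9 = (2/9)*5 = 10/9 ≈ 1.1111)
E(o) = 64/9 (E(o) = 10/9 + 6 = 64/9)
E(-1) - 33*(-9) = 64/9 - 33*(-9) = 64/9 + 297 = 2737/9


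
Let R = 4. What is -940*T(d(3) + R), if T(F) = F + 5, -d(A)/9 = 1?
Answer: 0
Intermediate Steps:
d(A) = -9 (d(A) = -9*1 = -9)
T(F) = 5 + F
-940*T(d(3) + R) = -940*(5 + (-9 + 4)) = -940*(5 - 5) = -940*0 = 0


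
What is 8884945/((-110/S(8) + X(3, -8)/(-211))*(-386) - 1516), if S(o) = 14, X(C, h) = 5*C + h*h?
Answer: 13123063765/2453856 ≈ 5347.9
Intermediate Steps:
X(C, h) = h**2 + 5*C (X(C, h) = 5*C + h**2 = h**2 + 5*C)
8884945/((-110/S(8) + X(3, -8)/(-211))*(-386) - 1516) = 8884945/((-110/14 + ((-8)**2 + 5*3)/(-211))*(-386) - 1516) = 8884945/((-110*1/14 + (64 + 15)*(-1/211))*(-386) - 1516) = 8884945/((-55/7 + 79*(-1/211))*(-386) - 1516) = 8884945/((-55/7 - 79/211)*(-386) - 1516) = 8884945/(-12158/1477*(-386) - 1516) = 8884945/(4692988/1477 - 1516) = 8884945/(2453856/1477) = 8884945*(1477/2453856) = 13123063765/2453856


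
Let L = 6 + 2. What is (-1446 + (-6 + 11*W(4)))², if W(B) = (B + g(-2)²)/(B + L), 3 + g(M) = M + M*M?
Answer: 301682161/144 ≈ 2.0950e+6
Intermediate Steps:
g(M) = -3 + M + M² (g(M) = -3 + (M + M*M) = -3 + (M + M²) = -3 + M + M²)
L = 8
W(B) = (1 + B)/(8 + B) (W(B) = (B + (-3 - 2 + (-2)²)²)/(B + 8) = (B + (-3 - 2 + 4)²)/(8 + B) = (B + (-1)²)/(8 + B) = (B + 1)/(8 + B) = (1 + B)/(8 + B))
(-1446 + (-6 + 11*W(4)))² = (-1446 + (-6 + 11*((1 + 4)/(8 + 4))))² = (-1446 + (-6 + 11*(5/12)))² = (-1446 + (-6 + 55/12))² = (-1446 - 17/12)² = (-17369/12)² = 301682161/144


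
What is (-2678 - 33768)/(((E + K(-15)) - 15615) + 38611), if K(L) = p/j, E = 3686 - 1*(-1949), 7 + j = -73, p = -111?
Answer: -2915680/2290591 ≈ -1.2729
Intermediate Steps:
j = -80 (j = -7 - 73 = -80)
E = 5635 (E = 3686 + 1949 = 5635)
K(L) = 111/80 (K(L) = -111/(-80) = -111*(-1/80) = 111/80)
(-2678 - 33768)/(((E + K(-15)) - 15615) + 38611) = (-2678 - 33768)/(((5635 + 111/80) - 15615) + 38611) = -36446/((450911/80 - 15615) + 38611) = -36446/(-798289/80 + 38611) = -36446/2290591/80 = -36446*80/2290591 = -2915680/2290591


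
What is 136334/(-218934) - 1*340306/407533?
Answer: -65032578913/44611414911 ≈ -1.4578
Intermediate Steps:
136334/(-218934) - 1*340306/407533 = 136334*(-1/218934) - 340306*1/407533 = -68167/109467 - 340306/407533 = -65032578913/44611414911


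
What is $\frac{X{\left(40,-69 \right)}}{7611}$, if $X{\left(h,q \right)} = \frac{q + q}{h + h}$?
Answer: $- \frac{23}{101480} \approx -0.00022665$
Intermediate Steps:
$X{\left(h,q \right)} = \frac{q}{h}$ ($X{\left(h,q \right)} = \frac{2 q}{2 h} = 2 q \frac{1}{2 h} = \frac{q}{h}$)
$\frac{X{\left(40,-69 \right)}}{7611} = \frac{\left(-69\right) \frac{1}{40}}{7611} = \left(-69\right) \frac{1}{40} \cdot \frac{1}{7611} = \left(- \frac{69}{40}\right) \frac{1}{7611} = - \frac{23}{101480}$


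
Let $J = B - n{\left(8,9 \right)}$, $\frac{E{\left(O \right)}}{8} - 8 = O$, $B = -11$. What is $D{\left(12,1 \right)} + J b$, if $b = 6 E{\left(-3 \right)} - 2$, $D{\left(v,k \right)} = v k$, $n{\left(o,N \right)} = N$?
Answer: $-4748$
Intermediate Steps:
$E{\left(O \right)} = 64 + 8 O$
$D{\left(v,k \right)} = k v$
$J = -20$ ($J = -11 - 9 = -20$)
$b = 238$ ($b = 6 \left(64 + 8 \left(-3\right)\right) - 2 = 6 \left(64 - 24\right) - 2 = 6 \cdot 40 - 2 = 240 - 2 = 238$)
$D{\left(12,1 \right)} + J b = 1 \cdot 12 - 4760 = 12 - 4760 = -4748$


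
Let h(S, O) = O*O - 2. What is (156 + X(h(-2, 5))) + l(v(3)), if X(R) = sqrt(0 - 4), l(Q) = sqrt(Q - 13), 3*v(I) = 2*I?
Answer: 156 + 2*I + I*sqrt(11) ≈ 156.0 + 5.3166*I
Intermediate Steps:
h(S, O) = -2 + O**2 (h(S, O) = O**2 - 2 = -2 + O**2)
v(I) = 2*I/3 (v(I) = (2*I)/3 = 2*I/3)
l(Q) = sqrt(-13 + Q)
X(R) = 2*I (X(R) = sqrt(-4) = 2*I)
(156 + X(h(-2, 5))) + l(v(3)) = (156 + 2*I) + sqrt(-13 + (2/3)*3) = (156 + 2*I) + sqrt(-13 + 2) = (156 + 2*I) + sqrt(-11) = (156 + 2*I) + I*sqrt(11) = 156 + 2*I + I*sqrt(11)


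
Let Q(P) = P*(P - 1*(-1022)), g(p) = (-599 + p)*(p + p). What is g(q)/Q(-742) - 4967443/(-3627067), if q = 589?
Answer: 53738140347/37677971996 ≈ 1.4262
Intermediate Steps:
g(p) = 2*p*(-599 + p) (g(p) = (-599 + p)*(2*p) = 2*p*(-599 + p))
Q(P) = P*(1022 + P) (Q(P) = P*(P + 1022) = P*(1022 + P))
g(q)/Q(-742) - 4967443/(-3627067) = (2*589*(-599 + 589))/((-742*(1022 - 742))) - 4967443/(-3627067) = (2*589*(-10))/((-742*280)) - 4967443*(-1/3627067) = -11780/(-207760) + 4967443/3627067 = -11780*(-1/207760) + 4967443/3627067 = 589/10388 + 4967443/3627067 = 53738140347/37677971996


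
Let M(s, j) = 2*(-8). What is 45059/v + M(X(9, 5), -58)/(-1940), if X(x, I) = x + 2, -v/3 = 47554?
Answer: -21282967/69191070 ≈ -0.30760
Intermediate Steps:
v = -142662 (v = -3*47554 = -142662)
X(x, I) = 2 + x
M(s, j) = -16
45059/v + M(X(9, 5), -58)/(-1940) = 45059/(-142662) - 16/(-1940) = 45059*(-1/142662) - 16*(-1/1940) = -45059/142662 + 4/485 = -21282967/69191070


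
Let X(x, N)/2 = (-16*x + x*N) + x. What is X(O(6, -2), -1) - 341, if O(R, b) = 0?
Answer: -341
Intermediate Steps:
X(x, N) = -30*x + 2*N*x (X(x, N) = 2*((-16*x + x*N) + x) = 2*((-16*x + N*x) + x) = 2*(-15*x + N*x) = -30*x + 2*N*x)
X(O(6, -2), -1) - 341 = 2*0*(-15 - 1) - 341 = 2*0*(-16) - 341 = 0 - 341 = -341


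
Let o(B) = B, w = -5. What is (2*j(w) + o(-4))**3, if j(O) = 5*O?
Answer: -157464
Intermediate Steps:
(2*j(w) + o(-4))**3 = (2*(5*(-5)) - 4)**3 = (2*(-25) - 4)**3 = (-50 - 4)**3 = (-54)**3 = -157464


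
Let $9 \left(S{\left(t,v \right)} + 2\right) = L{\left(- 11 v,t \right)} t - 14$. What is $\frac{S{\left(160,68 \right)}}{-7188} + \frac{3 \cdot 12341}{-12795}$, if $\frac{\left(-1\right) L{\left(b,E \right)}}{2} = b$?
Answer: $- \frac{16843499}{2554735} \approx -6.593$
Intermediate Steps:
$L{\left(b,E \right)} = - 2 b$
$S{\left(t,v \right)} = - \frac{32}{9} + \frac{22 t v}{9}$ ($S{\left(t,v \right)} = -2 + \frac{- 2 \left(- 11 v\right) t - 14}{9} = -2 + \frac{22 v t - 14}{9} = -2 + \frac{22 t v - 14}{9} = -2 + \frac{-14 + 22 t v}{9} = -2 + \left(- \frac{14}{9} + \frac{22 t v}{9}\right) = - \frac{32}{9} + \frac{22 t v}{9}$)
$\frac{S{\left(160,68 \right)}}{-7188} + \frac{3 \cdot 12341}{-12795} = \frac{- \frac{32}{9} + \frac{22}{9} \cdot 160 \cdot 68}{-7188} + \frac{3 \cdot 12341}{-12795} = \left(- \frac{32}{9} + \frac{239360}{9}\right) \left(- \frac{1}{7188}\right) + 37023 \left(- \frac{1}{12795}\right) = 26592 \left(- \frac{1}{7188}\right) - \frac{12341}{4265} = - \frac{2216}{599} - \frac{12341}{4265} = - \frac{16843499}{2554735}$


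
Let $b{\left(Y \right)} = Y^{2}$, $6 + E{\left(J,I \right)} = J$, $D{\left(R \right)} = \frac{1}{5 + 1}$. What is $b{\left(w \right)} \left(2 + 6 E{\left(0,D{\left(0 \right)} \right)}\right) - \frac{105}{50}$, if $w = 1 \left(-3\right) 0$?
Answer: $- \frac{21}{10} \approx -2.1$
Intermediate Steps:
$D{\left(R \right)} = \frac{1}{6}$
$w = 0$ ($w = \left(-3\right) 0 = 0$)
$E{\left(J,I \right)} = -6 + J$
$b{\left(w \right)} \left(2 + 6 E{\left(0,D{\left(0 \right)} \right)}\right) - \frac{105}{50} = 0^{2} \left(2 + 6 \left(-6 + 0\right)\right) - \frac{105}{50} = 0 \left(2 + 6 \left(-6\right)\right) - \frac{21}{10} = 0 \left(2 - 36\right) - \frac{21}{10} = 0 \left(-34\right) - \frac{21}{10} = 0 - \frac{21}{10} = - \frac{21}{10}$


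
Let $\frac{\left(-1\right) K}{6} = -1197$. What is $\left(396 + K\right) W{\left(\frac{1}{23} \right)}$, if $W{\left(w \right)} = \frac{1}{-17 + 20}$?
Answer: $2526$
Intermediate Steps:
$K = 7182$ ($K = \left(-6\right) \left(-1197\right) = 7182$)
$W{\left(w \right)} = \frac{1}{3}$
$\left(396 + K\right) W{\left(\frac{1}{23} \right)} = \left(396 + 7182\right) \frac{1}{3} = 7578 \cdot \frac{1}{3} = 2526$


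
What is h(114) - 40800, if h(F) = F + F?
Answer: -40572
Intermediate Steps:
h(F) = 2*F
h(114) - 40800 = 2*114 - 40800 = 228 - 40800 = -40572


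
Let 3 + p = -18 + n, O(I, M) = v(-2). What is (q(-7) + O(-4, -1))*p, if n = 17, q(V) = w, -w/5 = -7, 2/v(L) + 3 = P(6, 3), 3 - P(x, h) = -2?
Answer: -144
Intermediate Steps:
P(x, h) = 5 (P(x, h) = 3 - 1*(-2) = 3 + 2 = 5)
v(L) = 1 (v(L) = 2/(-3 + 5) = 2/2 = 2*(½) = 1)
O(I, M) = 1
w = 35 (w = -5*(-7) = 35)
q(V) = 35
p = -4 (p = -3 + (-18 + 17) = -3 - 1 = -4)
(q(-7) + O(-4, -1))*p = (35 + 1)*(-4) = 36*(-4) = -144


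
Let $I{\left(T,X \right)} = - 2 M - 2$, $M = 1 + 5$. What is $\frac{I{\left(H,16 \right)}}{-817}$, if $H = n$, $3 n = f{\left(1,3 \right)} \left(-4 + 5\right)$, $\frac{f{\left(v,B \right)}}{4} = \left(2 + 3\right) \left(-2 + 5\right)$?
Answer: $\frac{14}{817} \approx 0.017136$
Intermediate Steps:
$M = 6$
$f{\left(v,B \right)} = 60$ ($f{\left(v,B \right)} = 4 \left(2 + 3\right) \left(-2 + 5\right) = 4 \cdot 5 \cdot 3 = 4 \cdot 15 = 60$)
$n = 20$ ($n = \frac{60 \left(-4 + 5\right)}{3} = \frac{60 \cdot 1}{3} = \frac{1}{3} \cdot 60 = 20$)
$H = 20$
$I{\left(T,X \right)} = -14$ ($I{\left(T,X \right)} = \left(-2\right) 6 - 2 = -12 - 2 = -14$)
$\frac{I{\left(H,16 \right)}}{-817} = - \frac{14}{-817} = \left(-14\right) \left(- \frac{1}{817}\right) = \frac{14}{817}$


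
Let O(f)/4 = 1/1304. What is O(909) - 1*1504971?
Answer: -490620545/326 ≈ -1.5050e+6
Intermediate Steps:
O(f) = 1/326 (O(f) = 4/1304 = 4*(1/1304) = 1/326)
O(909) - 1*1504971 = 1/326 - 1*1504971 = 1/326 - 1504971 = -490620545/326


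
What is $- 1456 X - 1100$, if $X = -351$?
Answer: $509956$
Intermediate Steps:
$- 1456 X - 1100 = \left(-1456\right) \left(-351\right) - 1100 = 511056 - 1100 = 509956$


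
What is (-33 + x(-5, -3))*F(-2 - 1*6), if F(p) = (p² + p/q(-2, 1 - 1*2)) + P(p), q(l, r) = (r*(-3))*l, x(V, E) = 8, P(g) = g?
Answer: -4300/3 ≈ -1433.3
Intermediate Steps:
q(l, r) = -3*l*r (q(l, r) = (-3*r)*l = -3*l*r)
F(p) = p² + 5*p/6 (F(p) = (p² + p/((-3*(-2)*(1 - 1*2)))) + p = (p² + p/((-3*(-2)*(1 - 2)))) + p = (p² + p/((-3*(-2)*(-1)))) + p = (p² + p/(-6)) + p = (p² - p/6) + p = p² + 5*p/6)
(-33 + x(-5, -3))*F(-2 - 1*6) = (-33 + 8)*((-2 - 1*6)*(5 + 6*(-2 - 1*6))/6) = -25*(-2 - 6)*(5 + 6*(-2 - 6))/6 = -25*(-8)*(5 + 6*(-8))/6 = -25*(-8)*(5 - 48)/6 = -25*(-8)*(-43)/6 = -25*172/3 = -4300/3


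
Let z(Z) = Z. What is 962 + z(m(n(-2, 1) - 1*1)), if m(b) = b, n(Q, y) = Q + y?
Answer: 960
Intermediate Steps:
962 + z(m(n(-2, 1) - 1*1)) = 962 + ((-2 + 1) - 1*1) = 962 + (-1 - 1) = 962 - 2 = 960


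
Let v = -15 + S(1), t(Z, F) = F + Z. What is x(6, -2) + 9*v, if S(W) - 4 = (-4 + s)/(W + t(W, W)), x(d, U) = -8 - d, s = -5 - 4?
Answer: -152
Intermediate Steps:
s = -9
S(W) = 4 - 13/(3*W) (S(W) = 4 + (-4 - 9)/(W + (W + W)) = 4 - 13/(W + 2*W) = 4 - 13*1/(3*W) = 4 - 13/(3*W))
v = -46/3 (v = -15 + (4 - 13/3/1) = -15 + (4 - 13/3*1) = -15 + (4 - 13/3) = -15 - ⅓ = -46/3 ≈ -15.333)
x(6, -2) + 9*v = (-8 - 1*6) + 9*(-46/3) = (-8 - 6) - 138 = -14 - 138 = -152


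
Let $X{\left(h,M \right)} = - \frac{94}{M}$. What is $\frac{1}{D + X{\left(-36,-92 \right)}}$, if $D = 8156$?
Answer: $\frac{46}{375223} \approx 0.00012259$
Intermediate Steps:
$\frac{1}{D + X{\left(-36,-92 \right)}} = \frac{1}{8156 - \frac{94}{-92}} = \frac{1}{8156 - - \frac{47}{46}} = \frac{1}{8156 + \frac{47}{46}} = \frac{1}{\frac{375223}{46}} = \frac{46}{375223}$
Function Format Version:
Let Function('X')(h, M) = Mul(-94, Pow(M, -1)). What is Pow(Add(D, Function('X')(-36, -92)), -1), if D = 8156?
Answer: Rational(46, 375223) ≈ 0.00012259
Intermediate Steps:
Pow(Add(D, Function('X')(-36, -92)), -1) = Pow(Add(8156, Mul(-94, Pow(-92, -1))), -1) = Pow(Add(8156, Mul(-94, Rational(-1, 92))), -1) = Pow(Add(8156, Rational(47, 46)), -1) = Pow(Rational(375223, 46), -1) = Rational(46, 375223)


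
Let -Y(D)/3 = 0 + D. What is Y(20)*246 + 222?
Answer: -14538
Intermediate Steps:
Y(D) = -3*D (Y(D) = -3*(0 + D) = -3*D)
Y(20)*246 + 222 = -3*20*246 + 222 = -60*246 + 222 = -14760 + 222 = -14538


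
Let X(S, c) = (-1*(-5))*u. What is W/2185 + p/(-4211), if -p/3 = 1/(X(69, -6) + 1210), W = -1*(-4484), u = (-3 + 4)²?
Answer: 80497499/39225465 ≈ 2.0522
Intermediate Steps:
u = 1 (u = 1² = 1)
W = 4484
X(S, c) = 5 (X(S, c) = -1*(-5)*1 = 5*1 = 5)
p = -1/405 (p = -3/(5 + 1210) = -3/1215 = -3*1/1215 = -1/405 ≈ -0.0024691)
W/2185 + p/(-4211) = 4484/2185 - 1/405/(-4211) = 4484*(1/2185) - 1/405*(-1/4211) = 236/115 + 1/1705455 = 80497499/39225465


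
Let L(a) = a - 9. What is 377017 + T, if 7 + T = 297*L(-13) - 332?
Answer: 370144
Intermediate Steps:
L(a) = -9 + a
T = -6873 (T = -7 + (297*(-9 - 13) - 332) = -7 + (297*(-22) - 332) = -7 + (-6534 - 332) = -7 - 6866 = -6873)
377017 + T = 377017 - 6873 = 370144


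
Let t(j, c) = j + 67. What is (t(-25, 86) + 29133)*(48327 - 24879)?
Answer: 684095400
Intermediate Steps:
t(j, c) = 67 + j
(t(-25, 86) + 29133)*(48327 - 24879) = ((67 - 25) + 29133)*(48327 - 24879) = (42 + 29133)*23448 = 29175*23448 = 684095400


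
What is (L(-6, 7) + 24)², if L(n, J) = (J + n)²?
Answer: 625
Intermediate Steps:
(L(-6, 7) + 24)² = ((7 - 6)² + 24)² = (1² + 24)² = (1 + 24)² = 25² = 625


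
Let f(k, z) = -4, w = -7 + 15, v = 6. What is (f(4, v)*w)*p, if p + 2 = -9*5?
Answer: 1504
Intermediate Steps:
p = -47 (p = -2 - 9*5 = -2 - 45 = -47)
w = 8
(f(4, v)*w)*p = -4*8*(-47) = -32*(-47) = 1504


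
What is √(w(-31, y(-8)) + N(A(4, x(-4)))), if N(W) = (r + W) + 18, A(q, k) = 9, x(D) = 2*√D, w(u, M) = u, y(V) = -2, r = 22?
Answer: 3*√2 ≈ 4.2426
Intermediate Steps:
N(W) = 40 + W (N(W) = (22 + W) + 18 = 40 + W)
√(w(-31, y(-8)) + N(A(4, x(-4)))) = √(-31 + (40 + 9)) = √(-31 + 49) = √18 = 3*√2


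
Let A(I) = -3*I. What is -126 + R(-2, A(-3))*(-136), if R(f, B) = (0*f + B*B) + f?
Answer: -10870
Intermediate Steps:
R(f, B) = f + B² (R(f, B) = (0 + B²) + f = B² + f = f + B²)
-126 + R(-2, A(-3))*(-136) = -126 + (-2 + (-3*(-3))²)*(-136) = -126 + (-2 + 9²)*(-136) = -126 + (-2 + 81)*(-136) = -126 + 79*(-136) = -126 - 10744 = -10870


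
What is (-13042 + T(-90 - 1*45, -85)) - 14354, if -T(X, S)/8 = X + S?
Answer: -25636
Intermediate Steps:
T(X, S) = -8*S - 8*X (T(X, S) = -8*(X + S) = -8*(S + X) = -8*S - 8*X)
(-13042 + T(-90 - 1*45, -85)) - 14354 = (-13042 + (-8*(-85) - 8*(-90 - 1*45))) - 14354 = (-13042 + (680 - 8*(-90 - 45))) - 14354 = (-13042 + (680 - 8*(-135))) - 14354 = (-13042 + (680 + 1080)) - 14354 = (-13042 + 1760) - 14354 = -11282 - 14354 = -25636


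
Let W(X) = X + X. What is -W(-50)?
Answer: 100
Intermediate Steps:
W(X) = 2*X
-W(-50) = -2*(-50) = -1*(-100) = 100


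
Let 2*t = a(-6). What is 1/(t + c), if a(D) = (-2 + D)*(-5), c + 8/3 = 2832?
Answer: 3/8548 ≈ 0.00035096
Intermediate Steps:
c = 8488/3 (c = -8/3 + 2832 = 8488/3 ≈ 2829.3)
a(D) = 10 - 5*D
t = 20 (t = (10 - 5*(-6))/2 = (10 + 30)/2 = (½)*40 = 20)
1/(t + c) = 1/(20 + 8488/3) = 1/(8548/3) = 3/8548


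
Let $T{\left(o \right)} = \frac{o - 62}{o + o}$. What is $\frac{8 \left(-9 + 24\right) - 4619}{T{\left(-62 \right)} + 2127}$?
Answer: $- \frac{4499}{2128} \approx -2.1142$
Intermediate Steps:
$T{\left(o \right)} = \frac{-62 + o}{2 o}$
$\frac{8 \left(-9 + 24\right) - 4619}{T{\left(-62 \right)} + 2127} = \frac{8 \left(-9 + 24\right) - 4619}{\frac{-62 - 62}{2 \left(-62\right)} + 2127} = \frac{8 \cdot 15 - 4619}{\frac{1}{2} \left(- \frac{1}{62}\right) \left(-124\right) + 2127} = \frac{120 - 4619}{1 + 2127} = - \frac{4499}{2128}$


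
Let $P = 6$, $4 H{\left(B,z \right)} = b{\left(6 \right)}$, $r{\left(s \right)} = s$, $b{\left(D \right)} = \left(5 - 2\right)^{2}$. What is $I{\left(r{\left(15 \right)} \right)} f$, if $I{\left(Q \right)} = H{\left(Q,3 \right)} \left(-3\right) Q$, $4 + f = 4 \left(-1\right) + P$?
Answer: $\frac{405}{2} \approx 202.5$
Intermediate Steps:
$b{\left(D \right)} = 9$ ($b{\left(D \right)} = 3^{2} = 9$)
$H{\left(B,z \right)} = \frac{9}{4}$ ($H{\left(B,z \right)} = \frac{1}{4} \cdot 9 = \frac{9}{4}$)
$f = -2$ ($f = -4 + \left(4 \left(-1\right) + 6\right) = -4 + \left(-4 + 6\right) = -4 + 2 = -2$)
$I{\left(Q \right)} = - \frac{27 Q}{4}$ ($I{\left(Q \right)} = \frac{9}{4} \left(-3\right) Q = - \frac{27 Q}{4}$)
$I{\left(r{\left(15 \right)} \right)} f = \left(- \frac{27}{4}\right) 15 \left(-2\right) = \left(- \frac{405}{4}\right) \left(-2\right) = \frac{405}{2}$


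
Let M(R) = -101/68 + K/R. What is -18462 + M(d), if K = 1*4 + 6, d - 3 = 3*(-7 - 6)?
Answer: -11299823/612 ≈ -18464.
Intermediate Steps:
d = -36 (d = 3 + 3*(-7 - 6) = 3 + 3*(-13) = 3 - 39 = -36)
K = 10 (K = 4 + 6 = 10)
M(R) = -101/68 + 10/R
-18462 + M(d) = -18462 + (-101/68 + 10/(-36)) = -18462 + (-101/68 + 10*(-1/36)) = -18462 + (-101/68 - 5/18) = -18462 - 1079/612 = -11299823/612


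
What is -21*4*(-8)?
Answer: 672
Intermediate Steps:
-21*4*(-8) = -84*(-8) = 672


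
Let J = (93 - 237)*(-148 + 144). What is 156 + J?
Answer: 732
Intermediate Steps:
J = 576 (J = -144*(-4) = 576)
156 + J = 156 + 576 = 732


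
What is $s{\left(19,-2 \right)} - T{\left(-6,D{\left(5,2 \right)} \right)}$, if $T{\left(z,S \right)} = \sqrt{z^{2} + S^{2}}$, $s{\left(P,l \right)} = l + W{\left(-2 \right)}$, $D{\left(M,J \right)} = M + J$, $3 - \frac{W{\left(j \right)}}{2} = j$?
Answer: $8 - \sqrt{85} \approx -1.2195$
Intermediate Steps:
$W{\left(j \right)} = 6 - 2 j$
$D{\left(M,J \right)} = J + M$
$s{\left(P,l \right)} = 10 + l$ ($s{\left(P,l \right)} = l + \left(6 - -4\right) = l + \left(6 + 4\right) = l + 10 = 10 + l$)
$T{\left(z,S \right)} = \sqrt{S^{2} + z^{2}}$
$s{\left(19,-2 \right)} - T{\left(-6,D{\left(5,2 \right)} \right)} = \left(10 - 2\right) - \sqrt{\left(2 + 5\right)^{2} + \left(-6\right)^{2}} = 8 - \sqrt{7^{2} + 36} = 8 - \sqrt{49 + 36} = 8 - \sqrt{85}$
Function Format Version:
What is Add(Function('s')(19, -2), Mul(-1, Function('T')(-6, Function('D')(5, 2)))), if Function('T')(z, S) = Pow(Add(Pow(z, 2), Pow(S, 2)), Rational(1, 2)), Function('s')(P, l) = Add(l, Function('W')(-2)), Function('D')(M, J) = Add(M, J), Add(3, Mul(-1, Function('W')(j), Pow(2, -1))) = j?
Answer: Add(8, Mul(-1, Pow(85, Rational(1, 2)))) ≈ -1.2195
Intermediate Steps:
Function('W')(j) = Add(6, Mul(-2, j))
Function('D')(M, J) = Add(J, M)
Function('s')(P, l) = Add(10, l) (Function('s')(P, l) = Add(l, Add(6, Mul(-2, -2))) = Add(l, Add(6, 4)) = Add(l, 10) = Add(10, l))
Function('T')(z, S) = Pow(Add(Pow(S, 2), Pow(z, 2)), Rational(1, 2))
Add(Function('s')(19, -2), Mul(-1, Function('T')(-6, Function('D')(5, 2)))) = Add(Add(10, -2), Mul(-1, Pow(Add(Pow(Add(2, 5), 2), Pow(-6, 2)), Rational(1, 2)))) = Add(8, Mul(-1, Pow(Add(Pow(7, 2), 36), Rational(1, 2)))) = Add(8, Mul(-1, Pow(Add(49, 36), Rational(1, 2)))) = Add(8, Mul(-1, Pow(85, Rational(1, 2))))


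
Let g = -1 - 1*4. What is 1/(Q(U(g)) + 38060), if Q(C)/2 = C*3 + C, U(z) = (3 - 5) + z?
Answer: 1/38004 ≈ 2.6313e-5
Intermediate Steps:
g = -5 (g = -1 - 4 = -5)
U(z) = -2 + z
Q(C) = 8*C (Q(C) = 2*(C*3 + C) = 2*(3*C + C) = 2*(4*C) = 8*C)
1/(Q(U(g)) + 38060) = 1/(8*(-2 - 5) + 38060) = 1/(8*(-7) + 38060) = 1/(-56 + 38060) = 1/38004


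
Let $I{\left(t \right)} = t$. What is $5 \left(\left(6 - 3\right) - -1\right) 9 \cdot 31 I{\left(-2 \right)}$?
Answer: $-11160$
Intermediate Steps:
$5 \left(\left(6 - 3\right) - -1\right) 9 \cdot 31 I{\left(-2 \right)} = 5 \left(\left(6 - 3\right) - -1\right) 9 \cdot 31 \left(-2\right) = 5 \left(3 + 1\right) 9 \cdot 31 \left(-2\right) = 5 \cdot 4 \cdot 9 \cdot 31 \left(-2\right) = 20 \cdot 9 \cdot 31 \left(-2\right) = 180 \cdot 31 \left(-2\right) = 5580 \left(-2\right) = -11160$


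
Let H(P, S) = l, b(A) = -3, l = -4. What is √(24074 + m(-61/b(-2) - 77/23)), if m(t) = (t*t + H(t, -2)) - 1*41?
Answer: √115775653/69 ≈ 155.94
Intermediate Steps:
H(P, S) = -4
m(t) = -45 + t² (m(t) = (t*t - 4) - 1*41 = (t² - 4) - 41 = (-4 + t²) - 41 = -45 + t²)
√(24074 + m(-61/b(-2) - 77/23)) = √(24074 + (-45 + (-61/(-3) - 77/23)²)) = √(24074 + (-45 + (-61*(-⅓) - 77*1/23)²)) = √(24074 + (-45 + (61/3 - 77/23)²)) = √(24074 + (-45 + (1172/69)²)) = √(24074 + (-45 + 1373584/4761)) = √(24074 + 1159339/4761) = √(115775653/4761) = √115775653/69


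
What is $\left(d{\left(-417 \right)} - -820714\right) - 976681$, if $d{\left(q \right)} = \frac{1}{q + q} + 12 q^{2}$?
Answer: $\frac{1610204633}{834} \approx 1.9307 \cdot 10^{6}$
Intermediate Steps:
$d{\left(q \right)} = \frac{1}{2 q} + 12 q^{2}$
$\left(d{\left(-417 \right)} - -820714\right) - 976681 = \left(\frac{1 + 24 \left(-417\right)^{3}}{2 \left(-417\right)} - -820714\right) - 976681 = \left(\frac{1}{2} \left(- \frac{1}{417}\right) \left(1 + 24 \left(-72511713\right)\right) + 820714\right) - 976681 = \left(\frac{1}{2} \left(- \frac{1}{417}\right) \left(1 - 1740281112\right) + 820714\right) - 976681 = \left(\frac{1}{2} \left(- \frac{1}{417}\right) \left(-1740281111\right) + 820714\right) - 976681 = \left(\frac{1740281111}{834} + 820714\right) - 976681 = \frac{2424756587}{834} - 976681 = \frac{1610204633}{834}$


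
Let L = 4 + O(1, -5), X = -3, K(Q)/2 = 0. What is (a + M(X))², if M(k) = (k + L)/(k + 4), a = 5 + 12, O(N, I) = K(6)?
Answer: 324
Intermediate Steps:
K(Q) = 0 (K(Q) = 2*0 = 0)
O(N, I) = 0
L = 4 (L = 4 + 0 = 4)
a = 17
M(k) = 1 (M(k) = (k + 4)/(k + 4) = (4 + k)/(4 + k) = 1)
(a + M(X))² = (17 + 1)² = 18² = 324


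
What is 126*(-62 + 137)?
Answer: 9450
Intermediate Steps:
126*(-62 + 137) = 126*75 = 9450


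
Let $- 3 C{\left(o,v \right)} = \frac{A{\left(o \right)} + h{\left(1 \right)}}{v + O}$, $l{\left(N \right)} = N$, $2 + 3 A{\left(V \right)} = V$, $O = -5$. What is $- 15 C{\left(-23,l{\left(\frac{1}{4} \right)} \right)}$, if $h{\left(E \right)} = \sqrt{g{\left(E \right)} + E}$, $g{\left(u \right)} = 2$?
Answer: $\frac{500}{57} - \frac{20 \sqrt{3}}{19} \approx 6.9487$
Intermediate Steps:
$A{\left(V \right)} = - \frac{2}{3} + \frac{V}{3}$
$h{\left(E \right)} = \sqrt{2 + E}$
$C{\left(o,v \right)} = - \frac{- \frac{2}{3} + \sqrt{3} + \frac{o}{3}}{3 \left(-5 + v\right)}$ ($C{\left(o,v \right)} = - \frac{\left(\left(- \frac{2}{3} + \frac{o}{3}\right) + \sqrt{2 + 1}\right) \frac{1}{v - 5}}{3} = - \frac{\left(\left(- \frac{2}{3} + \frac{o}{3}\right) + \sqrt{3}\right) \frac{1}{-5 + v}}{3} = - \frac{\left(- \frac{2}{3} + \sqrt{3} + \frac{o}{3}\right) \frac{1}{-5 + v}}{3} = - \frac{\frac{1}{-5 + v} \left(- \frac{2}{3} + \sqrt{3} + \frac{o}{3}\right)}{3} = - \frac{- \frac{2}{3} + \sqrt{3} + \frac{o}{3}}{3 \left(-5 + v\right)}$)
$- 15 C{\left(-23,l{\left(\frac{1}{4} \right)} \right)} = - 15 \frac{2 - -23 - 3 \sqrt{3}}{9 \left(-5 + \frac{1}{4}\right)} = - 15 \frac{2 + 23 - 3 \sqrt{3}}{9 \left(-5 + \frac{1}{4}\right)} = - 15 \frac{25 - 3 \sqrt{3}}{9 \left(- \frac{19}{4}\right)} = - 15 \cdot \frac{1}{9} \left(- \frac{4}{19}\right) \left(25 - 3 \sqrt{3}\right) = - 15 \left(- \frac{100}{171} + \frac{4 \sqrt{3}}{57}\right) = \frac{500}{57} - \frac{20 \sqrt{3}}{19}$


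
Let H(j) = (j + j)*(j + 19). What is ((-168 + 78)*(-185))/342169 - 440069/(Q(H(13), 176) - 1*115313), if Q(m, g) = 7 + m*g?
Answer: -150059721761/10650352294 ≈ -14.090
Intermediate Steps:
H(j) = 2*j*(19 + j) (H(j) = (2*j)*(19 + j) = 2*j*(19 + j))
Q(m, g) = 7 + g*m
((-168 + 78)*(-185))/342169 - 440069/(Q(H(13), 176) - 1*115313) = ((-168 + 78)*(-185))/342169 - 440069/((7 + 176*(2*13*(19 + 13))) - 1*115313) = -90*(-185)*(1/342169) - 440069/((7 + 176*(2*13*32)) - 115313) = 16650*(1/342169) - 440069/((7 + 176*832) - 115313) = 16650/342169 - 440069/((7 + 146432) - 115313) = 16650/342169 - 440069/(146439 - 115313) = 16650/342169 - 440069/31126 = -150059721761/10650352294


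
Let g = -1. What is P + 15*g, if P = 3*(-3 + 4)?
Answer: -12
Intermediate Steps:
P = 3 (P = 3*1 = 3)
P + 15*g = 3 + 15*(-1) = 3 - 15 = -12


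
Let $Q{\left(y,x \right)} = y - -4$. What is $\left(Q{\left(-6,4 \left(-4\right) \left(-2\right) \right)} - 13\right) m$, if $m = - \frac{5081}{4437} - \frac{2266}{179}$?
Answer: $\frac{54818705}{264741} \approx 207.07$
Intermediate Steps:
$Q{\left(y,x \right)} = 4 + y$ ($Q{\left(y,x \right)} = y + 4 = 4 + y$)
$m = - \frac{10963741}{794223}$ ($m = \left(-5081\right) \frac{1}{4437} - \frac{2266}{179} = - \frac{5081}{4437} - \frac{2266}{179} = - \frac{10963741}{794223} \approx -13.804$)
$\left(Q{\left(-6,4 \left(-4\right) \left(-2\right) \right)} - 13\right) m = \left(\left(4 - 6\right) - 13\right) \left(- \frac{10963741}{794223}\right) = \left(-2 - 13\right) \left(- \frac{10963741}{794223}\right) = \left(-15\right) \left(- \frac{10963741}{794223}\right) = \frac{54818705}{264741}$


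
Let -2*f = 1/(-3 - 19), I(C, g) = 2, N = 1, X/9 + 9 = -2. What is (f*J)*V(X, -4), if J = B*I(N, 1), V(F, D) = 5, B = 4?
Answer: 10/11 ≈ 0.90909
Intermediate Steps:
X = -99 (X = -81 + 9*(-2) = -81 - 18 = -99)
f = 1/44 (f = -1/(2*(-3 - 19)) = -½/(-22) = -½*(-1/22) = 1/44 ≈ 0.022727)
J = 8 (J = 4*2 = 8)
(f*J)*V(X, -4) = ((1/44)*8)*5 = (2/11)*5 = 10/11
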